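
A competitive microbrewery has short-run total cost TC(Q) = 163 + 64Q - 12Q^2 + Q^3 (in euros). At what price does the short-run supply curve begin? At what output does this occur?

Short-run supply begins at min AVC. From VC = 64Q - 12Q^2 + Q^3, AVC = 64 - 12Q + Q^2.
dAVC/dQ = -12 + 2Q = 0 gives Q = 6. min AVC = 64 - 12·6 + 6^2 = 28.
The firm shuts down for any P below €28.

€28 per unit, at Q = 6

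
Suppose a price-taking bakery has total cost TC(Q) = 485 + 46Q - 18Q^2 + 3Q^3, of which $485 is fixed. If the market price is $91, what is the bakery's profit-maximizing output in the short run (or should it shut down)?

Produce at Q = 5

Strip out fixed cost: VC = 46Q - 18Q^2 + 3Q^3. Then AVC = 46 - 18Q + 3Q^2 and MC = 46 - 36Q + 9Q^2.
AVC is minimized where dAVC/dQ = -18 + 6Q = 0, at Q = 3; min AVC = 46 - 18·3 + 3·3^2 = $19.
Because $91 ≥ $19, revenue can cover variable cost; the firm operates.
Set P = MC: 91 = 46 - 36Q + 9Q^2 → -45 - 36Q + 9Q^2 = 0. The roots are Q = -1 and Q = 5; the profit-maximizing output is on the rising part of MC, so Q* = 5.
Check: AVC at Q = 5 is $31 ≤ P, so revenue covers variable cost.
Profit = P·Q − TC = 91·5 − 640 = -$185, a loss, but smaller than the $485 fixed cost the firm would lose by shutting down.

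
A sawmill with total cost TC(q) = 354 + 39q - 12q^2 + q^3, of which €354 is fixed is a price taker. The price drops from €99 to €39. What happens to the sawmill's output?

MC = 39 - 24q + 3q^2; the shutdown threshold is min AVC = €3 (at q = 6).
With P = €99 above the shutdown price, P = MC gives q = 10.
At P = €39 ≥ min AVC, set P = MC: q = 8. The firm stays open but cuts output.

Output falls from 10 to 8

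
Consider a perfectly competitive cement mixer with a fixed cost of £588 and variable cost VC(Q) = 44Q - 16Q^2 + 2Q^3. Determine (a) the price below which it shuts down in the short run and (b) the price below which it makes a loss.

Shutdown price = £12; break-even price = £114

Shutdown price = min AVC. AVC = 44 - 16Q + 2Q^2, with vertex at Q = 4 and minimum £12.
ATC = 588/Q + 44 - 16Q + 2Q^2. Setting dATC/dQ = −588/Q^2 − 16 + 4Q = 0 gives Q = 7 (since 4·7^3 − 16·7^2 = 588).
min ATC = 588/7 + 44 − 16·7 + 2·7^2 = £114. That is the break-even price.
For £12 ≤ P < £114 the firm produces at a loss; below £12 it shuts down.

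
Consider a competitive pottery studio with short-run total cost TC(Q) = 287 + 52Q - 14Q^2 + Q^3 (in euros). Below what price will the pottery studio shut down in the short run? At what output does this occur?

€3 per unit, at Q = 7

The shutdown price is the minimum of AVC. VC = 52Q - 14Q^2 + Q^3, so AVC = 52 - 14Q + Q^2.
dAVC/dQ = -14 + 2Q = 0 gives Q = 7. min AVC = 52 - 14·7 + 7^2 = 3.
For P < €3 the firm produces nothing.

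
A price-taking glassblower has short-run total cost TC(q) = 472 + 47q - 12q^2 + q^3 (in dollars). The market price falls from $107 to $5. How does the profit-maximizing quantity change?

AVC = 47 - 12q + q^2, minimized at q = 6 where min AVC = $11. MC = 47 - 24q + 3q^2.
At P = $107 ≥ min AVC, set P = MC on the rising branch: q = 10.
At P = $5 < min AVC = $11, price no longer covers variable cost at any output, so the firm shuts down: q = 0.

Output falls from 10 to 0 (the firm shuts down)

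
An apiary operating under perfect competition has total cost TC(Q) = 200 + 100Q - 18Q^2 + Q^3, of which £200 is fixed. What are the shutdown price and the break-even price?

Shutdown price = £19; break-even price = £40

AVC = 100 - 18Q + Q^2; minimized at Q = 9, giving min AVC = £19. That is the shutdown price.
ATC = 200/Q + 100 - 18Q + Q^2. Setting dATC/dQ = −200/Q^2 − 18 + 2Q = 0 gives Q = 10 (since 2·10^3 − 18·10^2 = 200).
min ATC = 200/10 + 100 − 18·10 + 10^2 = £40. That is the break-even price.
Between these two prices the firm operates at a loss; above £40 it earns a profit.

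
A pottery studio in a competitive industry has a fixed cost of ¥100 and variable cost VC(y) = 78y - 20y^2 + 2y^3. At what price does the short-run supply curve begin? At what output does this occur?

¥28 per unit, at y = 5

The firm shuts down when price falls below the minimum of average variable cost. AVC = VC/y = 78 - 20y + 2y^2.
dAVC/dy = -20 + 4y = 0 gives y = 5. min AVC = 78 - 20·5 + 2·5^2 = 28.
For P < ¥28 the firm produces nothing.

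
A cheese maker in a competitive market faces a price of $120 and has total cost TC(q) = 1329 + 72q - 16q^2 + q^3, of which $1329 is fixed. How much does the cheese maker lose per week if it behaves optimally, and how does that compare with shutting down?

Profit = -$177 at q = 12

AVC = 72 - 16q + q^2 has its minimum $8 at q = 8; price $120 clears that bar, so the firm operates.
With MC = 72 - 32q + 3q^2, P = MC on the upward-sloping part at q* = 12.
TR = 120·12 = 1440. TC = 1329 + 288 = 1617. Profit = 1440 − 1617 = -$177.
By producing, the firm covers all variable cost plus $1152 of fixed cost; shutting down would lose the full $1329.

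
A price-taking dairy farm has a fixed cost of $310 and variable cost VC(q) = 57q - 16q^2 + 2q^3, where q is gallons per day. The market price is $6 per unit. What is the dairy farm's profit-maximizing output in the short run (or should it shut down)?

Variable cost is VC = 57q - 16q^2 + 2q^3, so AVC = VC/q = 57 - 16q + 2q^2 and MC = dTC/dq = 57 - 32q + 6q^2.
The AVC parabola has its vertex at q = 16/4 = 4, where AVC = 57 - 16·4 + 2·4^2 = $25.
With P < min AVC ($6 < $25), every unit sold adds to the loss.
The firm minimizes its loss by shutting down and losing only its fixed cost of $310.

Shut down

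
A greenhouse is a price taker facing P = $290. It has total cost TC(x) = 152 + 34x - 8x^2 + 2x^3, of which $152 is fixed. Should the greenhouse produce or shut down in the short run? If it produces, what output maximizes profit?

Produce at x = 8

Strip out fixed cost: VC = 34x - 8x^2 + 2x^3. Then AVC = 34 - 8x + 2x^2 and MC = 34 - 16x + 6x^2.
AVC is minimized where dAVC/dx = -8 + 4x = 0, at x = 2; min AVC = 34 - 8·2 + 2·2^2 = $26.
Since P = $290 ≥ min AVC = $26, price covers variable cost and the firm should produce.
P = MC gives -256 - 16x + 6x^2 = 0, with roots -16/3 and 8. Take the larger (rising MC): x* = 8.
Check: AVC at x = 8 is $98 ≤ P, so revenue covers variable cost.
Profit = P·x − TC = 290·8 − 936 = $1384.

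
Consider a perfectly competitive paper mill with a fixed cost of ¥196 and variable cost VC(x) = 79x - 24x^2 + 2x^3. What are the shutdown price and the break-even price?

AVC = 79 - 24x + 2x^2; minimized at x = 6, giving min AVC = ¥7. That is the shutdown price.
ATC = 196/x + 79 - 24x + 2x^2. Setting dATC/dx = −196/x^2 − 24 + 4x = 0 gives x = 7 (since 4·7^3 − 24·7^2 = 196).
min ATC = 196/7 + 79 − 24·7 + 2·7^2 = ¥37. That is the break-even price.
For ¥7 ≤ P < ¥37 the firm produces at a loss; below ¥7 it shuts down.

Shutdown price = ¥7; break-even price = ¥37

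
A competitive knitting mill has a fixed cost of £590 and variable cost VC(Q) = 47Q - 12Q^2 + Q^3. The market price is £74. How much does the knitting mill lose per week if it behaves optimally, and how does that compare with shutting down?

Profit = -£104 at Q = 9

AVC = 47 - 12Q + Q^2 has its minimum £11 at Q = 6; price £74 clears that bar, so the firm operates.
MC = 47 - 24Q + 3Q^2. Setting P = MC and taking the root on the rising branch gives Q* = 9.
TR = 74·9 = 666. TC = 590 + 180 = 770. Profit = 666 − 770 = -£104.
That loss of £104 beats the £590 the firm would lose by shutting down; producing recovers £486 of fixed cost.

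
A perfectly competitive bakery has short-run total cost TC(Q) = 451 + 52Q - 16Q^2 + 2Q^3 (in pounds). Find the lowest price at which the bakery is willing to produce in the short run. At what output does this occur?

The firm shuts down when price falls below the minimum of average variable cost. AVC = VC/Q = 52 - 16Q + 2Q^2.
dAVC/dQ = -16 + 4Q = 0 gives Q = 4. min AVC = 52 - 16·4 + 2·4^2 = 20.
So the shutdown price is £20.

£20 per unit, at Q = 4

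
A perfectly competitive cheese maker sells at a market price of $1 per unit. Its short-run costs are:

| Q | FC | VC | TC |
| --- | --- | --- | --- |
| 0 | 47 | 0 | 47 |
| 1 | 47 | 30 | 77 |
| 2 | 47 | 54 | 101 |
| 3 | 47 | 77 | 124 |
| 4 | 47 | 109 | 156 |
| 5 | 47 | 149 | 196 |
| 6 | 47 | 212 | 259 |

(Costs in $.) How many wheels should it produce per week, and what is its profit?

Profit at each row (π = 1Q − TC): Q=0: -47; Q=1: -76; Q=2: -99; Q=3: -121; Q=4: -152; Q=5: -191; Q=6: -253.
Profit is highest at Q = 0. Equivalently, the lowest AVC in the table is 77/3 ≈ $25.67 at Q = 3, and P = $1 falls below it — price never covers variable cost, so the firm shuts down and loses only its fixed cost.

Q = 0 (shut down); profit = -$47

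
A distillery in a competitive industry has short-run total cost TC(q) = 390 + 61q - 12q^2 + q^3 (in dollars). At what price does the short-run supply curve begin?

Short-run supply begins at min AVC. From VC = 61q - 12q^2 + q^3, AVC = 61 - 12q + q^2.
At the minimum of AVC, MC = AVC. MC = 61 - 24q + 3q^2; setting MC = AVC gives 2q^2 - 12q = 0, so q = 6. min AVC = 25.
So the shutdown price is $25.

$25 per unit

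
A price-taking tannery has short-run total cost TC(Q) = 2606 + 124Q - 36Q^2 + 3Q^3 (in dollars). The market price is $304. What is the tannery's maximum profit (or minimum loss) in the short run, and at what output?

Profit = -$206 at Q = 10

AVC = 124 - 36Q + 3Q^2; min AVC = $16 at Q = 6. Since P = $304 ≥ min AVC, the firm produces.
MC = 124 - 72Q + 9Q^2. Setting P = MC and taking the root on the rising branch gives Q* = 10.
TR = 304·10 = 3040. TC = 2606 + 640 = 3246. Profit = 3040 − 3246 = -$206.
Shutting down would mean losing the fixed cost of $2606, so operating at a loss of $206 is better by $2400.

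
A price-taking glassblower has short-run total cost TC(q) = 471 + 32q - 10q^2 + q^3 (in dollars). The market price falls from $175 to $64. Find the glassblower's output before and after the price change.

AVC = 32 - 10q + q^2, minimized at q = 5 where min AVC = $7. MC = 32 - 20q + 3q^2.
At P = $175 ≥ min AVC, set P = MC on the rising branch: q = 11.
At P = $64 ≥ min AVC, set P = MC: q = 8. The firm stays open but cuts output.

Output falls from 11 to 8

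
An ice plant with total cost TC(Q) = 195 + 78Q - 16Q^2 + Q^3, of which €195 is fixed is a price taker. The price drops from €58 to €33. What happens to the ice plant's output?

AVC = 78 - 16Q + Q^2, minimized at Q = 8 where min AVC = €14. MC = 78 - 32Q + 3Q^2.
At P = €58 ≥ min AVC, set P = MC on the rising branch: Q = 10.
At P = €33 ≥ min AVC, set P = MC: Q = 9. The firm stays open but cuts output.

Output falls from 10 to 9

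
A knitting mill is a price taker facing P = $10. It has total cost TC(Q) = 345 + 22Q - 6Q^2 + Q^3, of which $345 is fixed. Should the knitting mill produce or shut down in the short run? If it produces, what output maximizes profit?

Strip out fixed cost: VC = 22Q - 6Q^2 + Q^3. Then AVC = 22 - 6Q + Q^2 and MC = 22 - 12Q + 3Q^2.
AVC hits its minimum where MC = AVC, at Q = 3, giving min AVC = 22 - 6·3 + 3^2 = $13.
P = $10 lies below min AVC = $13; no output level covers variable cost.
Best response: produce nothing and absorb the $345 fixed cost.

Shut down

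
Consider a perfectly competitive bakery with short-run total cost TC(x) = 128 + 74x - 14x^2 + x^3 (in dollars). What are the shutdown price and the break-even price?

Shutdown price = min AVC. AVC = 74 - 14x + x^2, with vertex at x = 7 and minimum $25.
ATC = 128/x + 74 - 14x + x^2. Setting dATC/dx = −128/x^2 − 14 + 2x = 0 gives x = 8 (since 2·8^3 − 14·8^2 = 128).
min ATC = 128/8 + 74 − 14·8 + 8^2 = $42. That is the break-even price.
Between these two prices the firm operates at a loss; above $42 it earns a profit.

Shutdown price = $25; break-even price = $42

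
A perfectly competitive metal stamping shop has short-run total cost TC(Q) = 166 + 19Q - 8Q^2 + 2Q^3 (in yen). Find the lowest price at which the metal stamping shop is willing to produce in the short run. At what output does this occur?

¥11 per unit, at Q = 2

Short-run supply begins at min AVC. From VC = 19Q - 8Q^2 + 2Q^3, AVC = 19 - 8Q + 2Q^2.
At the minimum of AVC, MC = AVC. MC = 19 - 16Q + 6Q^2; setting MC = AVC gives 4Q^2 - 8Q = 0, so Q = 2. min AVC = 11.
The firm shuts down for any P below ¥11.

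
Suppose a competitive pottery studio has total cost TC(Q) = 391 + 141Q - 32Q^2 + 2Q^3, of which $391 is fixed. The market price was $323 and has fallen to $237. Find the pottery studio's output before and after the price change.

Output falls from 13 to 12

MC = 141 - 64Q + 6Q^2; the shutdown threshold is min AVC = $13 (at Q = 8).
With P = $323 above the shutdown price, P = MC gives Q = 13.
At P = $237 ≥ min AVC, set P = MC: Q = 12. The firm stays open but cuts output.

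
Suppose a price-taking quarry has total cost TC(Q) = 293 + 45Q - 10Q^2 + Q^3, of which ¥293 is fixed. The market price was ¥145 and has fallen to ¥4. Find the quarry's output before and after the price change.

Output falls from 10 to 0 (the firm shuts down)

AVC = 45 - 10Q + Q^2, minimized at Q = 5 where min AVC = ¥20. MC = 45 - 20Q + 3Q^2.
At P = ¥145 ≥ min AVC, set P = MC on the rising branch: Q = 10.
At P = ¥4 < min AVC = ¥20, price no longer covers variable cost at any output, so the firm shuts down: Q = 0.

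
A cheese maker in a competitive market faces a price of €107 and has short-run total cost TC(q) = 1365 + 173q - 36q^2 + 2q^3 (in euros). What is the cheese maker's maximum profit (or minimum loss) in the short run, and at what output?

AVC = 173 - 36q + 2q^2 has its minimum €11 at q = 9; price €107 clears that bar, so the firm operates.
MC = 173 - 72q + 6q^2. Setting P = MC and taking the root on the rising branch gives q* = 11.
TR = 107·11 = 1177. TC = 1365 + 209 = 1574. Profit = 1177 − 1574 = -€397.
That loss of €397 beats the €1365 the firm would lose by shutting down; producing recovers €968 of fixed cost.

Profit = -€397 at q = 11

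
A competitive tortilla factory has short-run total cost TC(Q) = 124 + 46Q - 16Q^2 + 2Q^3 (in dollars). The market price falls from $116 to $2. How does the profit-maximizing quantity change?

Output falls from 7 to 0 (the firm shuts down)

MC = 46 - 32Q + 6Q^2; the shutdown threshold is min AVC = $14 (at Q = 4).
With P = $116 above the shutdown price, P = MC gives Q = 7.
At P = $2 < min AVC = $14, price no longer covers variable cost at any output, so the firm shuts down: Q = 0.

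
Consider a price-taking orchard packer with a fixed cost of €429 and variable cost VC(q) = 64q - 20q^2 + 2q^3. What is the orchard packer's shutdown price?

€14 per unit

The firm shuts down when price falls below the minimum of average variable cost. AVC = VC/q = 64 - 20q + 2q^2.
At the minimum of AVC, MC = AVC. MC = 64 - 40q + 6q^2; setting MC = AVC gives 4q^2 - 20q = 0, so q = 5. min AVC = 14.
For P < €14 the firm produces nothing.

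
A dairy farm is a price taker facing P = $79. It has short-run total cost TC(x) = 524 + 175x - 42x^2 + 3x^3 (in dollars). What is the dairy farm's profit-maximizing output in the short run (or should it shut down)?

Produce at x = 8

Variable cost is VC = 175x - 42x^2 + 3x^3, so AVC = VC/x = 175 - 42x + 3x^2 and MC = dTC/dx = 175 - 84x + 9x^2.
The AVC parabola has its vertex at x = 42/6 = 7, where AVC = 175 - 42·7 + 3·7^2 = $28.
Since P = $79 ≥ min AVC = $28, price covers variable cost and the firm should produce.
P = MC gives 96 - 84x + 9x^2 = 0, with roots 4/3 and 8. Take the larger (rising MC): x* = 8.
Check: AVC at x = 8 is $31 ≤ P, so revenue covers variable cost.
Profit = P·x − TC = 79·8 − 772 = -$140, a loss, but smaller than the $524 fixed cost the firm would lose by shutting down.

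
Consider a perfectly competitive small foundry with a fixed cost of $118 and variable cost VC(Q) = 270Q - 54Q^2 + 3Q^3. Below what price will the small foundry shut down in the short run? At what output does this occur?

$27 per unit, at Q = 9

Short-run supply begins at min AVC. From VC = 270Q - 54Q^2 + 3Q^3, AVC = 270 - 54Q + 3Q^2.
dAVC/dQ = -54 + 6Q = 0 gives Q = 9. min AVC = 270 - 54·9 + 3·9^2 = 27.
For P < $27 the firm produces nothing.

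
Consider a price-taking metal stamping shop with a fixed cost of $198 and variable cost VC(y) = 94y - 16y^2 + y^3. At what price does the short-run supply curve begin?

Short-run supply begins at min AVC. From VC = 94y - 16y^2 + y^3, AVC = 94 - 16y + y^2.
dAVC/dy = -16 + 2y = 0 gives y = 8. min AVC = 94 - 16·8 + 8^2 = 30.
The firm shuts down for any P below $30.

$30 per unit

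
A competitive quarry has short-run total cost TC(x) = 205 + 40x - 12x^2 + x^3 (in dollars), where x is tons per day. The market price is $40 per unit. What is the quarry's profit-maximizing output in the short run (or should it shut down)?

Variable cost is VC = 40x - 12x^2 + x^3, so AVC = VC/x = 40 - 12x + x^2 and MC = dTC/dx = 40 - 24x + 3x^2.
The AVC parabola has its vertex at x = 12/2 = 6, where AVC = 40 - 12·6 + 6^2 = $4.
P = $40 exceeds min AVC = $4, so the firm stays open.
Solving P = MC: -24x + 3x^2 = 0 ⇒ x = 0 or 8. On the upward-sloping branch, x* = 8.
Check: AVC at x = 8 is $8 ≤ P, so revenue covers variable cost.
Profit = P·x − TC = 40·8 − 269 = $51.

Produce at x = 8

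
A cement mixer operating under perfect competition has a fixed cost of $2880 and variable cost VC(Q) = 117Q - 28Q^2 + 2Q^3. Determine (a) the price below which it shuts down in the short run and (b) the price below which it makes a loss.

Shutdown price = $19; break-even price = $309

AVC = 117 - 28Q + 2Q^2; minimized at Q = 7, giving min AVC = $19. That is the shutdown price.
ATC = 2880/Q + 117 - 28Q + 2Q^2. Setting dATC/dQ = −2880/Q^2 − 28 + 4Q = 0 gives Q = 12 (since 4·12^3 − 28·12^2 = 2880).
min ATC = 2880/12 + 117 − 28·12 + 2·12^2 = $309. That is the break-even price.
Between these two prices the firm operates at a loss; above $309 it earns a profit.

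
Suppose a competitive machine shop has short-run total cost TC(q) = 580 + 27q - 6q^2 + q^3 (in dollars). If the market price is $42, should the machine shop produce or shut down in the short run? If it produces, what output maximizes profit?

From TC, MC = TC'(q) = 27 - 12q + 3q^2 and AVC = VC/q = 27 - 6q + q^2.
AVC is minimized where dAVC/dq = -6 + 2q = 0, at q = 3; min AVC = 27 - 6·3 + 3^2 = $18.
P = $42 exceeds min AVC = $18, so the firm stays open.
Set P = MC: 42 = 27 - 12q + 3q^2 → -15 - 12q + 3q^2 = 0. The roots are q = -1 and q = 5; the profit-maximizing output is on the rising part of MC, so q* = 5.
Check: AVC at q = 5 is $22 ≤ P, so revenue covers variable cost.
Profit = P·q − TC = 42·5 − 690 = -$480, a loss, but smaller than the $580 fixed cost the firm would lose by shutting down.

Produce at q = 5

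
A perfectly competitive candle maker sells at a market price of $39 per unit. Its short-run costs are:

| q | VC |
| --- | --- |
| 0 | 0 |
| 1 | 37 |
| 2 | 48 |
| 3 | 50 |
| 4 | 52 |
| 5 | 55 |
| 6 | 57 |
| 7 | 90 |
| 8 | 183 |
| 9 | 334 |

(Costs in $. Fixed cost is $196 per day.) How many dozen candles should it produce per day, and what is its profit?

Profit at each row (π = 39q − TC): q=0: -196; q=1: -194; q=2: -166; q=3: -129; q=4: -92; q=5: -56; q=6: -19; q=7: -13; q=8: -67; q=9: -179.
Profit is maximized at q = 7. AVC there is 90/7 = $12.86 ≤ P, so producing beats shutting down (which would give -$196).

q = 7; profit = -$13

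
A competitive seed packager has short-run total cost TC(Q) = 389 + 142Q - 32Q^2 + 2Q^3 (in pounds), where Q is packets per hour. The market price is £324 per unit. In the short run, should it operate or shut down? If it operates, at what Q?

From TC, MC = TC'(Q) = 142 - 64Q + 6Q^2 and AVC = VC/Q = 142 - 32Q + 2Q^2.
AVC is minimized where dAVC/dQ = -32 + 4Q = 0, at Q = 8; min AVC = 142 - 32·8 + 2·8^2 = £14.
P = £324 exceeds min AVC = £14, so the firm stays open.
Solving P = MC: -182 - 64Q + 6Q^2 = 0 ⇒ Q = -7/3 or 13. On the upward-sloping branch, Q* = 13.
Check: AVC at Q = 13 is £64 ≤ P, so revenue covers variable cost.
Profit = P·Q − TC = 324·13 − 1221 = £2991.

Produce at Q = 13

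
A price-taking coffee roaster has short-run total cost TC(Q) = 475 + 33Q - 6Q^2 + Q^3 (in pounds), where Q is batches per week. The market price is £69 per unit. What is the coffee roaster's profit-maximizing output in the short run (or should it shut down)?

Strip out fixed cost: VC = 33Q - 6Q^2 + Q^3. Then AVC = 33 - 6Q + Q^2 and MC = 33 - 12Q + 3Q^2.
AVC is minimized where dAVC/dQ = -6 + 2Q = 0, at Q = 3; min AVC = 33 - 6·3 + 3^2 = £24.
Because £69 ≥ £24, revenue can cover variable cost; the firm operates.
Set P = MC: 69 = 33 - 12Q + 3Q^2 → -36 - 12Q + 3Q^2 = 0. The roots are Q = -2 and Q = 6; the profit-maximizing output is on the rising part of MC, so Q* = 6.
Check: AVC at Q = 6 is £33 ≤ P, so revenue covers variable cost.
Profit = P·Q − TC = 69·6 − 673 = -£259, a loss, but smaller than the £475 fixed cost the firm would lose by shutting down.

Produce at Q = 6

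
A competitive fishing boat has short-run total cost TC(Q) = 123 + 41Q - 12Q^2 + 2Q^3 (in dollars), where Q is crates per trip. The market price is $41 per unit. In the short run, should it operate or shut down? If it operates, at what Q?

Produce at Q = 4

Variable cost is VC = 41Q - 12Q^2 + 2Q^3, so AVC = VC/Q = 41 - 12Q + 2Q^2 and MC = dTC/dQ = 41 - 24Q + 6Q^2.
AVC hits its minimum where MC = AVC, at Q = 3, giving min AVC = 41 - 12·3 + 2·3^2 = $23.
Since P = $41 ≥ min AVC = $23, price covers variable cost and the firm should produce.
Set P = MC: 41 = 41 - 24Q + 6Q^2 → -24Q + 6Q^2 = 0. The roots are Q = 0 and Q = 4; the profit-maximizing output is on the rising part of MC, so Q* = 4.
Check: AVC at Q = 4 is $25 ≤ P, so revenue covers variable cost.
Profit = P·Q − TC = 41·4 − 223 = -$59, a loss, but smaller than the $123 fixed cost the firm would lose by shutting down.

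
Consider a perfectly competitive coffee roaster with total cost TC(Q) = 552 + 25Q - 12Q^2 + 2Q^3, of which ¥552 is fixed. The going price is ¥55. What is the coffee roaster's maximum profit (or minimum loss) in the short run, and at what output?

AVC = 25 - 12Q + 2Q^2; min AVC = ¥7 at Q = 3. Since P = ¥55 ≥ min AVC, the firm produces.
MC = 25 - 24Q + 6Q^2. Setting P = MC and taking the root on the rising branch gives Q* = 5.
TR = 55·5 = 275. TC = 552 + 75 = 627. Profit = 275 − 627 = -¥352.
Shutting down would mean losing the fixed cost of ¥552, so operating at a loss of ¥352 is better by ¥200.

Profit = -¥352 at Q = 5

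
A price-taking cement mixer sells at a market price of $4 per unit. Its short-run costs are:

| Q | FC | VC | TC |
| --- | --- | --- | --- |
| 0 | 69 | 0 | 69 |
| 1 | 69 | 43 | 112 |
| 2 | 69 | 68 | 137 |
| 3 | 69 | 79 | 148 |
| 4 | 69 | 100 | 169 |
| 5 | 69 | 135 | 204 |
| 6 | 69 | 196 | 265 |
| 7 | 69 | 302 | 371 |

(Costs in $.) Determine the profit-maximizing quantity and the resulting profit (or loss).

Tabulate TR − TC: Q=0: -69; Q=1: -108; Q=2: -129; Q=3: -136; Q=4: -153; Q=5: -184; Q=6: -241; Q=7: -343.
Profit is highest at Q = 0. Equivalently, the lowest AVC in the table is 100/4 ≈ $25 at Q = 4, and P = $4 falls below it — price never covers variable cost, so the firm shuts down and loses only its fixed cost.

Q = 0 (shut down); profit = -$69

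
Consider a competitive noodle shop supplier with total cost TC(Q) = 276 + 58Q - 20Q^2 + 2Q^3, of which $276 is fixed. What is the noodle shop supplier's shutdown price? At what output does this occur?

The shutdown price is the minimum of AVC. VC = 58Q - 20Q^2 + 2Q^3, so AVC = 58 - 20Q + 2Q^2.
At the minimum of AVC, MC = AVC. MC = 58 - 40Q + 6Q^2; setting MC = AVC gives 4Q^2 - 20Q = 0, so Q = 5. min AVC = 8.
So the shutdown price is $8.

$8 per unit, at Q = 5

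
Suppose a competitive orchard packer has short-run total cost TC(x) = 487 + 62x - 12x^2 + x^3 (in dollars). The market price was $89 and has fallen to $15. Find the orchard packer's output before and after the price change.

Output falls from 9 to 0 (the firm shuts down)

AVC = 62 - 12x + x^2, minimized at x = 6 where min AVC = $26. MC = 62 - 24x + 3x^2.
At P = $89 ≥ min AVC, set P = MC on the rising branch: x = 9.
At P = $15 < min AVC = $26, price no longer covers variable cost at any output, so the firm shuts down: x = 0.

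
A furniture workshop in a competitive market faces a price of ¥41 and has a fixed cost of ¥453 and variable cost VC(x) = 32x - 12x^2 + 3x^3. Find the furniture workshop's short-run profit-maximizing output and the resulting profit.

AVC = 32 - 12x + 3x^2; min AVC = ¥20 at x = 2. Since P = ¥41 ≥ min AVC, the firm produces.
With MC = 32 - 24x + 9x^2, P = MC on the upward-sloping part at x* = 3.
TR = 41·3 = 123. TC = 453 + 69 = 522. Profit = 123 − 522 = -¥399.
Shutting down would mean losing the fixed cost of ¥453, so operating at a loss of ¥399 is better by ¥54.

Profit = -¥399 at x = 3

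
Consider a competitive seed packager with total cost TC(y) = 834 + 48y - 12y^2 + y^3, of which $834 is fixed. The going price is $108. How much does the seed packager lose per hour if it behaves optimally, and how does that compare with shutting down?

Profit = -$34 at y = 10

AVC = 48 - 12y + y^2; min AVC = $12 at y = 6. Since P = $108 ≥ min AVC, the firm produces.
With MC = 48 - 24y + 3y^2, P = MC on the upward-sloping part at y* = 10.
TR = 108·10 = 1080. TC = 834 + 280 = 1114. Profit = 1080 − 1114 = -$34.
By producing, the firm covers all variable cost plus $800 of fixed cost; shutting down would lose the full $834.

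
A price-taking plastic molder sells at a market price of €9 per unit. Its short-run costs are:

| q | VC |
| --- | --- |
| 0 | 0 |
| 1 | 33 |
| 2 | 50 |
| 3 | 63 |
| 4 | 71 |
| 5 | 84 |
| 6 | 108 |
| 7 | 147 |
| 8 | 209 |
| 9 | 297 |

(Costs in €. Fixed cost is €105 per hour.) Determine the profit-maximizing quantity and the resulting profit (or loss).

Compute π = P·q − TC at each output: q=0: -105; q=1: -129; q=2: -137; q=3: -141; q=4: -140; q=5: -144; q=6: -159; q=7: -189; q=8: -242; q=9: -321.
Profit is highest at q = 0. Equivalently, the lowest AVC in the table is 84/5 ≈ €16.80 at q = 5, and P = €9 falls below it — price never covers variable cost, so the firm shuts down and loses only its fixed cost.

q = 0 (shut down); profit = -€105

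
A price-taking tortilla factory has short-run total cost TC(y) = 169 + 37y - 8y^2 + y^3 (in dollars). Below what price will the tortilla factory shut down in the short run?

The shutdown price is the minimum of AVC. VC = 37y - 8y^2 + y^3, so AVC = 37 - 8y + y^2.
At the minimum of AVC, MC = AVC. MC = 37 - 16y + 3y^2; setting MC = AVC gives 2y^2 - 8y = 0, so y = 4. min AVC = 21.
For P < $21 the firm produces nothing.

$21 per unit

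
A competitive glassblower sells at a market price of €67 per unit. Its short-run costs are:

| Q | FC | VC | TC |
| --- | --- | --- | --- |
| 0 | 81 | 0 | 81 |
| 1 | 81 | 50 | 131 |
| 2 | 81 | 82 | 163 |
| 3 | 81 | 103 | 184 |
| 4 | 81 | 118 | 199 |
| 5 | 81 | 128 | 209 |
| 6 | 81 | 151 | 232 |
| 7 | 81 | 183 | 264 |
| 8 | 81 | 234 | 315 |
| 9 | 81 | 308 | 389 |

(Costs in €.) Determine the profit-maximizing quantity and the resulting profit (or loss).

Compute π = P·Q − TC at each output: Q=0: -81; Q=1: -64; Q=2: -29; Q=3: 17; Q=4: 69; Q=5: 126; Q=6: 170; Q=7: 205; Q=8: 221; Q=9: 214.
Profit is maximized at Q = 8. AVC there is 234/8 = €29.25 ≤ P, so producing beats shutting down (which would give -€81).

Q = 8; profit = €221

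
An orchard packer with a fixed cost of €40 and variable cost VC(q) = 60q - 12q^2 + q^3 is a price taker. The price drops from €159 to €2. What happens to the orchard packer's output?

AVC = 60 - 12q + q^2, minimized at q = 6 where min AVC = €24. MC = 60 - 24q + 3q^2.
At P = €159 ≥ min AVC, set P = MC on the rising branch: q = 11.
At P = €2 < min AVC = €24, price no longer covers variable cost at any output, so the firm shuts down: q = 0.

Output falls from 11 to 0 (the firm shuts down)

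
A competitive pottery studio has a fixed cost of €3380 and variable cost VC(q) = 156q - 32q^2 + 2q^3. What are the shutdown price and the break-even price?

Shutdown price = min AVC. AVC = 156 - 32q + 2q^2, with vertex at q = 8 and minimum €28.
ATC = 3380/q + 156 - 32q + 2q^2. Setting dATC/dq = −3380/q^2 − 32 + 4q = 0 gives q = 13 (since 4·13^3 − 32·13^2 = 3380).
min ATC = 3380/13 + 156 − 32·13 + 2·13^2 = €338. That is the break-even price.
Between these two prices the firm operates at a loss; above €338 it earns a profit.

Shutdown price = €28; break-even price = €338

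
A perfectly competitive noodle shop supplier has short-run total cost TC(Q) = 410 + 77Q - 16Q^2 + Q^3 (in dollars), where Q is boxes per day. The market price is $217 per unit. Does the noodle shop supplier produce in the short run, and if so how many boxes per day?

Produce at Q = 14

From TC, MC = TC'(Q) = 77 - 32Q + 3Q^2 and AVC = VC/Q = 77 - 16Q + Q^2.
AVC hits its minimum where MC = AVC, at Q = 8, giving min AVC = 77 - 16·8 + 8^2 = $13.
P = $217 exceeds min AVC = $13, so the firm stays open.
P = MC gives -140 - 32Q + 3Q^2 = 0, with roots -10/3 and 14. Take the larger (rising MC): Q* = 14.
Check: AVC at Q = 14 is $49 ≤ P, so revenue covers variable cost.
Profit = P·Q − TC = 217·14 − 1096 = $1942.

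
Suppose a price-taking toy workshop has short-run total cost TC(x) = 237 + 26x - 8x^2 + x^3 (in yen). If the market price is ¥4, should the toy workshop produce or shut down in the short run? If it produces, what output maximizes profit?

Shut down

From TC, MC = TC'(x) = 26 - 16x + 3x^2 and AVC = VC/x = 26 - 8x + x^2.
The AVC parabola has its vertex at x = 8/2 = 4, where AVC = 26 - 8·4 + 4^2 = ¥10.
P = ¥4 lies below min AVC = ¥10; no output level covers variable cost.
Best response: produce nothing and absorb the ¥237 fixed cost.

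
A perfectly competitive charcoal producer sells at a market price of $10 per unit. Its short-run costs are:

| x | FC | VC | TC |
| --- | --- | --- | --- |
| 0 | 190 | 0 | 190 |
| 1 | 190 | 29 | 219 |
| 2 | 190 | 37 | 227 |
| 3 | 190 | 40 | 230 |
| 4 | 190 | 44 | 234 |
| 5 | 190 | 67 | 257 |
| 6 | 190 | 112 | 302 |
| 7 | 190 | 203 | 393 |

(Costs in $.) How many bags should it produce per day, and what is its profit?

x = 0 (shut down); profit = -$190

Profit at each row (π = 10x − TC): x=0: -190; x=1: -209; x=2: -207; x=3: -200; x=4: -194; x=5: -207; x=6: -242; x=7: -323.
Profit is highest at x = 0. Equivalently, the lowest AVC in the table is 44/4 ≈ $11 at x = 4, and P = $10 falls below it — price never covers variable cost, so the firm shuts down and loses only its fixed cost.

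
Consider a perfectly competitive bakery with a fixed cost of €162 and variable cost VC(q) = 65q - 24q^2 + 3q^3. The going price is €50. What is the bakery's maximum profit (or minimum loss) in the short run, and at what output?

AVC = 65 - 24q + 3q^2; min AVC = €17 at q = 4. Since P = €50 ≥ min AVC, the firm produces.
With MC = 65 - 48q + 9q^2, P = MC on the upward-sloping part at q* = 5.
TR = 50·5 = 250. TC = 162 + 100 = 262. Profit = 250 − 262 = -€12.
By producing, the firm covers all variable cost plus €150 of fixed cost; shutting down would lose the full €162.

Profit = -€12 at q = 5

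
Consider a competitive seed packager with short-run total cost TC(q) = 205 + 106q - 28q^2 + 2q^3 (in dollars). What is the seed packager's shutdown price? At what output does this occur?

The firm shuts down when price falls below the minimum of average variable cost. AVC = VC/q = 106 - 28q + 2q^2.
dAVC/dq = -28 + 4q = 0 gives q = 7. min AVC = 106 - 28·7 + 2·7^2 = 8.
So the shutdown price is $8.

$8 per unit, at q = 7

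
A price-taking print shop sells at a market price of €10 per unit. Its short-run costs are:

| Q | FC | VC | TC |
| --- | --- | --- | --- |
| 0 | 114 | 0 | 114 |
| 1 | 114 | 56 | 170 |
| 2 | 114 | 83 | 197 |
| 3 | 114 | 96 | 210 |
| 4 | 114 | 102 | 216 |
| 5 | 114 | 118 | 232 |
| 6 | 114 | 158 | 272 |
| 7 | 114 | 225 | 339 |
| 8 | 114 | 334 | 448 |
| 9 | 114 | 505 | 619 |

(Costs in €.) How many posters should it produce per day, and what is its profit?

Q = 0 (shut down); profit = -€114

Tabulate TR − TC: Q=0: -114; Q=1: -160; Q=2: -177; Q=3: -180; Q=4: -176; Q=5: -182; Q=6: -212; Q=7: -269; Q=8: -368; Q=9: -529.
Profit is highest at Q = 0. Equivalently, the lowest AVC in the table is 118/5 ≈ €23.60 at Q = 5, and P = €10 falls below it — price never covers variable cost, so the firm shuts down and loses only its fixed cost.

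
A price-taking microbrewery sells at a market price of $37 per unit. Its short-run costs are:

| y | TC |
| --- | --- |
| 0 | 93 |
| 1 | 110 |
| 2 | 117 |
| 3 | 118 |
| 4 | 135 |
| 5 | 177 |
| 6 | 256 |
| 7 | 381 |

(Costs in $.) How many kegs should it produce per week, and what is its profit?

Compute π = P·y − TC at each output: y=0: -93; y=1: -73; y=2: -43; y=3: -7; y=4: 13; y=5: 8; y=6: -34; y=7: -122.
Profit is maximized at y = 4. AVC there is 42/4 = $10.50 ≤ P, so producing beats shutting down (which would give -$93).

y = 4; profit = $13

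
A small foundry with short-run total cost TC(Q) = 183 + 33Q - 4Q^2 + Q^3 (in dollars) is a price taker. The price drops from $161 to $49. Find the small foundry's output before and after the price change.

Output falls from 8 to 4

AVC = 33 - 4Q + Q^2, minimized at Q = 2 where min AVC = $29. MC = 33 - 8Q + 3Q^2.
At P = $161 ≥ min AVC, set P = MC on the rising branch: Q = 8.
At P = $49 ≥ min AVC, set P = MC: Q = 4. The firm stays open but cuts output.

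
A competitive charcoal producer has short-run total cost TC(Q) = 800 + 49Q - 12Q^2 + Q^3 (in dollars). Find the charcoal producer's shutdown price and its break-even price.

Shutdown price = $13; break-even price = $109

AVC = 49 - 12Q + Q^2; minimized at Q = 6, giving min AVC = $13. That is the shutdown price.
ATC = 800/Q + 49 - 12Q + Q^2. Setting dATC/dQ = −800/Q^2 − 12 + 2Q = 0 gives Q = 10 (since 2·10^3 − 12·10^2 = 800).
min ATC = 800/10 + 49 − 12·10 + 10^2 = $109. That is the break-even price.
For $13 ≤ P < $109 the firm produces at a loss; below $13 it shuts down.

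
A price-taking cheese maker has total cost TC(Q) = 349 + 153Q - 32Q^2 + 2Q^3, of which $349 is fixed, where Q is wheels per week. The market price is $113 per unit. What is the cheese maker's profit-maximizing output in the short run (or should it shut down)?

Produce at Q = 10

Variable cost is VC = 153Q - 32Q^2 + 2Q^3, so AVC = VC/Q = 153 - 32Q + 2Q^2 and MC = dTC/dQ = 153 - 64Q + 6Q^2.
AVC is minimized where dAVC/dQ = -32 + 4Q = 0, at Q = 8; min AVC = 153 - 32·8 + 2·8^2 = $25.
P = $113 exceeds min AVC = $25, so the firm stays open.
Solving P = MC: 40 - 64Q + 6Q^2 = 0 ⇒ Q = 2/3 or 10. On the upward-sloping branch, Q* = 10.
Check: AVC at Q = 10 is $33 ≤ P, so revenue covers variable cost.
Profit = P·Q − TC = 113·10 − 679 = $451.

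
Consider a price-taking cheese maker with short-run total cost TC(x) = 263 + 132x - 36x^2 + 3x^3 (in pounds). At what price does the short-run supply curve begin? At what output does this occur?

The shutdown price is the minimum of AVC. VC = 132x - 36x^2 + 3x^3, so AVC = 132 - 36x + 3x^2.
dAVC/dx = -36 + 6x = 0 gives x = 6. min AVC = 132 - 36·6 + 3·6^2 = 24.
The firm shuts down for any P below £24.

£24 per unit, at x = 6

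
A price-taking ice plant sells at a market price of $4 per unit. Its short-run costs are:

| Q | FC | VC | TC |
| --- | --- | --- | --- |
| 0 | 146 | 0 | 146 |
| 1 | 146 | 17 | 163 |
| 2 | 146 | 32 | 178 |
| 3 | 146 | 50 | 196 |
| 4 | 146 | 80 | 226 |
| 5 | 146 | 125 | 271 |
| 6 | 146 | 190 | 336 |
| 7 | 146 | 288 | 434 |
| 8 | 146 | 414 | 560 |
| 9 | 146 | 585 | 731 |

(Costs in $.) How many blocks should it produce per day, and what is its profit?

Q = 0 (shut down); profit = -$146

Profit at each row (π = 4Q − TC): Q=0: -146; Q=1: -159; Q=2: -170; Q=3: -184; Q=4: -210; Q=5: -251; Q=6: -312; Q=7: -406; Q=8: -528; Q=9: -695.
Profit is highest at Q = 0. Equivalently, the lowest AVC in the table is 32/2 ≈ $16 at Q = 2, and P = $4 falls below it — price never covers variable cost, so the firm shuts down and loses only its fixed cost.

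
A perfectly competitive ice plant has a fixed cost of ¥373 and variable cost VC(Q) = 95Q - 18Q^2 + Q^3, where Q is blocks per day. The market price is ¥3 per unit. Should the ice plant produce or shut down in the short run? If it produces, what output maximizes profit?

Variable cost is VC = 95Q - 18Q^2 + Q^3, so AVC = VC/Q = 95 - 18Q + Q^2 and MC = dTC/dQ = 95 - 36Q + 3Q^2.
AVC is minimized where dAVC/dQ = -18 + 2Q = 0, at Q = 9; min AVC = 95 - 18·9 + 9^2 = ¥14.
With P < min AVC (¥3 < ¥14), every unit sold adds to the loss.
The firm minimizes its loss by shutting down and losing only its fixed cost of ¥373.

Shut down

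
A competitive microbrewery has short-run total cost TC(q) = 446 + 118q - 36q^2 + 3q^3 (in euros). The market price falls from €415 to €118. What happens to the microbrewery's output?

AVC = 118 - 36q + 3q^2, minimized at q = 6 where min AVC = €10. MC = 118 - 72q + 9q^2.
With P = €415 above the shutdown price, P = MC gives q = 11.
At P = €118 ≥ min AVC, set P = MC: q = 8. The firm stays open but cuts output.

Output falls from 11 to 8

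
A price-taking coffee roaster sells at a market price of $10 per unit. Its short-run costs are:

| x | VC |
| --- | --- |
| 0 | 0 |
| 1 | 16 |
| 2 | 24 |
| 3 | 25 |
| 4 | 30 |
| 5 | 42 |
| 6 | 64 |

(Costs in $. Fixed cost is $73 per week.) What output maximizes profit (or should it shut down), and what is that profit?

Compute π = P·x − TC at each output: x=0: -73; x=1: -79; x=2: -77; x=3: -68; x=4: -63; x=5: -65; x=6: -77.
Profit is maximized at x = 4. AVC there is 30/4 = $7.50 ≤ P, so producing beats shutting down (which would give -$73).

x = 4; profit = -$63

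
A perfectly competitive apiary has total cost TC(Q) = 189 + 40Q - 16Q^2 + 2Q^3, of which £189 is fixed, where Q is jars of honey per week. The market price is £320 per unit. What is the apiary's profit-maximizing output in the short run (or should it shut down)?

Variable cost is VC = 40Q - 16Q^2 + 2Q^3, so AVC = VC/Q = 40 - 16Q + 2Q^2 and MC = dTC/dQ = 40 - 32Q + 6Q^2.
The AVC parabola has its vertex at Q = 16/4 = 4, where AVC = 40 - 16·4 + 2·4^2 = £8.
Because £320 ≥ £8, revenue can cover variable cost; the firm operates.
P = MC gives -280 - 32Q + 6Q^2 = 0, with roots -14/3 and 10. Take the larger (rising MC): Q* = 10.
Check: AVC at Q = 10 is £80 ≤ P, so revenue covers variable cost.
Profit = P·Q − TC = 320·10 − 989 = £2211.

Produce at Q = 10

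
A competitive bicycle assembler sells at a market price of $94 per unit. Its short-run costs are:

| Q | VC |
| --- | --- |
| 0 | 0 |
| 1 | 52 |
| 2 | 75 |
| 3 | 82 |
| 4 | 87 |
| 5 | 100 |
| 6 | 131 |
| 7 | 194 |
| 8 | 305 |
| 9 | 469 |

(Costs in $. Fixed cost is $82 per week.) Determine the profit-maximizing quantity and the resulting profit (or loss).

Tabulate TR − TC: Q=0: -82; Q=1: -40; Q=2: 31; Q=3: 118; Q=4: 207; Q=5: 288; Q=6: 351; Q=7: 382; Q=8: 365; Q=9: 295.
Profit is maximized at Q = 7. AVC there is 194/7 = $27.71 ≤ P, so producing beats shutting down (which would give -$82).

Q = 7; profit = $382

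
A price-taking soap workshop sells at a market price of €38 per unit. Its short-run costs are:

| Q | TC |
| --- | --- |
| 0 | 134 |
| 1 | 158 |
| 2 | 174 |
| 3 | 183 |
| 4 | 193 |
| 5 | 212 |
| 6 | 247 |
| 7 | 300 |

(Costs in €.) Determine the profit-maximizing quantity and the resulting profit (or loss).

Profit at each row (π = 38Q − TC): Q=0: -134; Q=1: -120; Q=2: -98; Q=3: -69; Q=4: -41; Q=5: -22; Q=6: -19; Q=7: -34.
Profit is maximized at Q = 6. AVC there is 113/6 = €18.83 ≤ P, so producing beats shutting down (which would give -€134).

Q = 6; profit = -€19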